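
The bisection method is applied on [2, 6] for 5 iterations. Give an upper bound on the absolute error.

Bisection error bound: |error| ≤ (b-a)/2^n
|error| ≤ (6 - 2)/2^5 = 4/2^5
|error| ≤ 0.1250000000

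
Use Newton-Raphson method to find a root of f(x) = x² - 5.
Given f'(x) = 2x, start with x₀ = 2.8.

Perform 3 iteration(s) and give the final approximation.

f(x) = x² - 5
f'(x) = 2x
x₀ = 2.8

Newton-Raphson formula: x_{n+1} = x_n - f(x_n)/f'(x_n)

Iteration 1:
  f(2.800000) = 2.840000
  f'(2.800000) = 5.600000
  x_1 = 2.800000 - 2.840000/5.600000 = 2.292857
Iteration 2:
  f(2.292857) = 0.257194
  f'(2.292857) = 4.585714
  x_2 = 2.292857 - 0.257194/4.585714 = 2.236771
Iteration 3:
  f(2.236771) = 0.003146
  f'(2.236771) = 4.473543
  x_3 = 2.236771 - 0.003146/4.473543 = 2.236068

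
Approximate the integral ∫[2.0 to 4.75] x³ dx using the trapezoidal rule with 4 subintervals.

f(x) = x³
a = 2.0, b = 4.75, n = 4
h = (b - a)/n = 0.687500

Trapezoidal rule: (h/2)[f(x₀) + 2f(x₁) + 2f(x₂) + ... + f(xₙ)]

x_0 = 2.0000, f(x_0) = 8.000000, coefficient = 1
x_1 = 2.6875, f(x_1) = 19.410889, coefficient = 2
x_2 = 3.3750, f(x_2) = 38.443359, coefficient = 2
x_3 = 4.0625, f(x_3) = 67.047119, coefficient = 2
x_4 = 4.7500, f(x_4) = 107.171875, coefficient = 1

I ≈ (0.687500/2) × 364.974609 = 125.460022
Exact value: 123.266602
Error: 2.193420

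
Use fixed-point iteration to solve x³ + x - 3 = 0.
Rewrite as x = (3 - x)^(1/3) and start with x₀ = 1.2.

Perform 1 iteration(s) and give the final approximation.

Equation: x³ + x - 3 = 0
Fixed-point form: x = (3 - x)^(1/3)
x₀ = 1.2

x_1 = g(1.200000) = 1.216440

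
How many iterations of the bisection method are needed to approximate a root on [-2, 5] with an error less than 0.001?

We need (b-a)/2^n ≤ 0.001
(5 - (-2))/2^n ≤ 0.001
7/2^n ≤ 0.001
2^n ≥ 7000
n ≥ log₂(7000) = 12.77
n ≥ 13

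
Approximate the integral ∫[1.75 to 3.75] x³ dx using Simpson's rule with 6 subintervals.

f(x) = x³
a = 1.75, b = 3.75, n = 6
h = (b - a)/n = 0.333333

Simpson's rule: (h/3)[f(x₀) + 4f(x₁) + 2f(x₂) + ... + f(xₙ)]

x_0 = 1.7500, f(x_0) = 5.359375, coefficient = 1
x_1 = 2.0833, f(x_1) = 9.042245, coefficient = 4
x_2 = 2.4167, f(x_2) = 14.114005, coefficient = 2
x_3 = 2.7500, f(x_3) = 20.796875, coefficient = 4
x_4 = 3.0833, f(x_4) = 29.313079, coefficient = 2
x_5 = 3.4167, f(x_5) = 39.884838, coefficient = 4
x_6 = 3.7500, f(x_6) = 52.734375, coefficient = 1

I ≈ (0.333333/3) × 423.843750 = 47.093750
Exact value: 47.093750
Error: 0.000000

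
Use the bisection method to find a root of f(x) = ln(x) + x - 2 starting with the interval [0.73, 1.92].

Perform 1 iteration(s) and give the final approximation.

f(x) = ln(x) + x - 2
Initial interval: [0.73, 1.92]

Iteration 1:
  c_1 = (0.730000 + 1.920000)/2 = 1.325000
  f(c_1) = f(1.325000) = -0.393588
  f(a) × f(c) ≥ 0, new interval: [1.325000, 1.920000]

After 1 iteration(s), the approximation is c_1 = 1.325000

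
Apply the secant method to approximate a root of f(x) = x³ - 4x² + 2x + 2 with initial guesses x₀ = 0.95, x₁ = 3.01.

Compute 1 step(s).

f(x) = x³ - 4x² + 2x + 2
x₀ = 0.95, x₁ = 3.01

Secant formula: x_{n+1} = x_n - f(x_n)(x_n - x_{n-1})/(f(x_n) - f(x_{n-1}))

Iteration 1:
  f(0.950000) = 1.147375
  f(3.010000) = -0.949499
  x_2 = 3.010000 - (-0.949499)×(3.010000 - 0.950000)/(-0.949499 - 1.147375)
       = 2.077198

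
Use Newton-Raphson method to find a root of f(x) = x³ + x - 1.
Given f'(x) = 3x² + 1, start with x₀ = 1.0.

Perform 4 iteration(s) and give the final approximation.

f(x) = x³ + x - 1
f'(x) = 3x² + 1
x₀ = 1.0

Newton-Raphson formula: x_{n+1} = x_n - f(x_n)/f'(x_n)

Iteration 1:
  f(1.000000) = 1.000000
  f'(1.000000) = 4.000000
  x_1 = 1.000000 - 1.000000/4.000000 = 0.750000
Iteration 2:
  f(0.750000) = 0.171875
  f'(0.750000) = 2.687500
  x_2 = 0.750000 - 0.171875/2.687500 = 0.686047
Iteration 3:
  f(0.686047) = 0.008941
  f'(0.686047) = 2.411979
  x_3 = 0.686047 - 0.008941/2.411979 = 0.682340
Iteration 4:
  f(0.682340) = 0.000028
  f'(0.682340) = 2.396762
  x_4 = 0.682340 - 0.000028/2.396762 = 0.682328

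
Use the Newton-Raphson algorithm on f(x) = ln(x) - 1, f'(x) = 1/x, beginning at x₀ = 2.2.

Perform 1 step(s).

f(x) = ln(x) - 1
f'(x) = 1/x
x₀ = 2.2

Newton-Raphson formula: x_{n+1} = x_n - f(x_n)/f'(x_n)

Iteration 1:
  f(2.200000) = -0.211543
  f'(2.200000) = 0.454545
  x_1 = 2.200000 - (-0.211543)/0.454545 = 2.665394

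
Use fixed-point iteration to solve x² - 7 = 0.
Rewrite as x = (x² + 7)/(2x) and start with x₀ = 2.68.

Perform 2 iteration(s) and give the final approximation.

Equation: x² - 7 = 0
Fixed-point form: x = (x² + 7)/(2x)
x₀ = 2.68

x_1 = g(2.680000) = 2.645970
x_2 = g(2.645970) = 2.645751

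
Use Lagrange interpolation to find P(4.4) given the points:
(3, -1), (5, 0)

Lagrange interpolation formula:
P(x) = Σ yᵢ × Lᵢ(x)
where Lᵢ(x) = Π_{j≠i} (x - xⱼ)/(xᵢ - xⱼ)

L_0(4.4) = (4.4 - 5)/(3 - 5) = 0.300000
L_1(4.4) = (4.4 - 3)/(5 - 3) = 0.700000

P(4.4) = (-1)×L_0(4.4) + 0×L_1(4.4)
P(4.4) = -0.300000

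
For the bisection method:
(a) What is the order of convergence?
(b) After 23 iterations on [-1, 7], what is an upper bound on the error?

(a) Bisection has linear (order 1) convergence; the error is halved each step.

(b) Error bound = (b-a)/2^n = (7 - (-1))/2^{23}
    = 8/2^{23}

(a) 1 (linear); (b) error ≤ 9.54e-07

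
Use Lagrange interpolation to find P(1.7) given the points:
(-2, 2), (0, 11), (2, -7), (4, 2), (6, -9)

Lagrange interpolation formula:
P(x) = Σ yᵢ × Lᵢ(x)
where Lᵢ(x) = Π_{j≠i} (x - xⱼ)/(xᵢ - xⱼ)

L_0(1.7) = (1.7 - 0)/(-2 - 0) × (1.7 - 2)/(-2 - 2) × (1.7 - 4)/(-2 - 4) × (1.7 - 6)/(-2 - 6) = -0.013135
L_1(1.7) = (1.7 - (-2))/(0 - (-2)) × (1.7 - 2)/(0 - 2) × (1.7 - 4)/(0 - 4) × (1.7 - 6)/(0 - 6) = 0.114353
L_2(1.7) = (1.7 - (-2))/(2 - (-2)) × (1.7 - 0)/(2 - 0) × (1.7 - 4)/(2 - 4) × (1.7 - 6)/(2 - 6) = 0.972002
L_3(1.7) = (1.7 - (-2))/(4 - (-2)) × (1.7 - 0)/(4 - 0) × (1.7 - 2)/(4 - 2) × (1.7 - 6)/(4 - 6) = -0.084522
L_4(1.7) = (1.7 - (-2))/(6 - (-2)) × (1.7 - 0)/(6 - 0) × (1.7 - 2)/(6 - 2) × (1.7 - 4)/(6 - 4) = 0.011302

P(1.7) = 2×L_0(1.7) + 11×L_1(1.7) + (-7)×L_2(1.7) + 2×L_3(1.7) + (-9)×L_4(1.7)
P(1.7) = -5.843162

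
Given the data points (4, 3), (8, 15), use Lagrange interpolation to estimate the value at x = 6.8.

Lagrange interpolation formula:
P(x) = Σ yᵢ × Lᵢ(x)
where Lᵢ(x) = Π_{j≠i} (x - xⱼ)/(xᵢ - xⱼ)

L_0(6.8) = (6.8 - 8)/(4 - 8) = 0.300000
L_1(6.8) = (6.8 - 4)/(8 - 4) = 0.700000

P(6.8) = 3×L_0(6.8) + 15×L_1(6.8)
P(6.8) = 11.400000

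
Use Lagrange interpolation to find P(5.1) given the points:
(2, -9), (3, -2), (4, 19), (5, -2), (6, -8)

Lagrange interpolation formula:
P(x) = Σ yᵢ × Lᵢ(x)
where Lᵢ(x) = Π_{j≠i} (x - xⱼ)/(xᵢ - xⱼ)

L_0(5.1) = (5.1 - 3)/(2 - 3) × (5.1 - 4)/(2 - 4) × (5.1 - 5)/(2 - 5) × (5.1 - 6)/(2 - 6) = -0.008662
L_1(5.1) = (5.1 - 2)/(3 - 2) × (5.1 - 4)/(3 - 4) × (5.1 - 5)/(3 - 5) × (5.1 - 6)/(3 - 6) = 0.051150
L_2(5.1) = (5.1 - 2)/(4 - 2) × (5.1 - 3)/(4 - 3) × (5.1 - 5)/(4 - 5) × (5.1 - 6)/(4 - 6) = -0.146475
L_3(5.1) = (5.1 - 2)/(5 - 2) × (5.1 - 3)/(5 - 3) × (5.1 - 4)/(5 - 4) × (5.1 - 6)/(5 - 6) = 1.074150
L_4(5.1) = (5.1 - 2)/(6 - 2) × (5.1 - 3)/(6 - 3) × (5.1 - 4)/(6 - 4) × (5.1 - 5)/(6 - 5) = 0.029837

P(5.1) = (-9)×L_0(5.1) + (-2)×L_1(5.1) + 19×L_2(5.1) + (-2)×L_3(5.1) + (-8)×L_4(5.1)
P(5.1) = -5.194362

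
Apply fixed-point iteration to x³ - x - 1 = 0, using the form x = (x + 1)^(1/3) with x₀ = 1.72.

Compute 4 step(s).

Equation: x³ - x - 1 = 0
Fixed-point form: x = (x + 1)^(1/3)
x₀ = 1.72

x_1 = g(1.720000) = 1.395906
x_2 = g(1.395906) = 1.338104
x_3 = g(1.338104) = 1.327256
x_4 = g(1.327256) = 1.325200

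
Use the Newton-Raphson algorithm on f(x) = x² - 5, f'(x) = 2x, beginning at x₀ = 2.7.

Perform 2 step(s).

f(x) = x² - 5
f'(x) = 2x
x₀ = 2.7

Newton-Raphson formula: x_{n+1} = x_n - f(x_n)/f'(x_n)

Iteration 1:
  f(2.700000) = 2.290000
  f'(2.700000) = 5.400000
  x_1 = 2.700000 - 2.290000/5.400000 = 2.275926
Iteration 2:
  f(2.275926) = 0.179839
  f'(2.275926) = 4.551852
  x_2 = 2.275926 - 0.179839/4.551852 = 2.236417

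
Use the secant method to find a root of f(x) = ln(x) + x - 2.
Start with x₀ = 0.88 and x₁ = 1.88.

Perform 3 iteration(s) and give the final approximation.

f(x) = ln(x) + x - 2
x₀ = 0.88, x₁ = 1.88

Secant formula: x_{n+1} = x_n - f(x_n)(x_n - x_{n-1})/(f(x_n) - f(x_{n-1}))

Iteration 1:
  f(0.880000) = -1.247833
  f(1.880000) = 0.511272
  x_2 = 1.880000 - 0.511272×(1.880000 - 0.880000)/(0.511272 - (-1.247833))
       = 1.589357
Iteration 2:
  f(1.880000) = 0.511272
  f(1.589357) = 0.052686
  x_3 = 1.589357 - 0.052686×(1.589357 - 1.880000)/(0.052686 - 0.511272)
       = 1.555965
Iteration 3:
  f(1.589357) = 0.052686
  f(1.555965) = -0.001939
  x_4 = 1.555965 - (-0.001939)×(1.555965 - 1.589357)/(-0.001939 - 0.052686)
       = 1.557150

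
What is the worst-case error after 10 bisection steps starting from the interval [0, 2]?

Bisection error bound: |error| ≤ (b-a)/2^n
|error| ≤ (2 - 0)/2^10 = 2/2^10
|error| ≤ 0.0019531250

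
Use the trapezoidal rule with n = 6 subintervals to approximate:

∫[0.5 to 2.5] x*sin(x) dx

f(x) = x*sin(x)
a = 0.5, b = 2.5, n = 6
h = (b - a)/n = 0.333333

Trapezoidal rule: (h/2)[f(x₀) + 2f(x₁) + 2f(x₂) + ... + f(xₙ)]

x_0 = 0.5000, f(x_0) = 0.239713, coefficient = 1
x_1 = 0.8333, f(x_1) = 0.616814, coefficient = 2
x_2 = 1.1667, f(x_2) = 1.072686, coefficient = 2
x_3 = 1.5000, f(x_3) = 1.496242, coefficient = 2
x_4 = 1.8333, f(x_4) = 1.770514, coefficient = 2
x_5 = 2.1667, f(x_5) = 1.793264, coefficient = 2
x_6 = 2.5000, f(x_6) = 1.496180, coefficient = 1

I ≈ (0.333333/2) × 15.234933 = 2.539156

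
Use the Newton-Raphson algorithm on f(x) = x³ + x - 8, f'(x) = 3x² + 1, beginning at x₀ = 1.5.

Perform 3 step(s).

f(x) = x³ + x - 8
f'(x) = 3x² + 1
x₀ = 1.5

Newton-Raphson formula: x_{n+1} = x_n - f(x_n)/f'(x_n)

Iteration 1:
  f(1.500000) = -3.125000
  f'(1.500000) = 7.750000
  x_1 = 1.500000 - (-3.125000)/7.750000 = 1.903226
Iteration 2:
  f(1.903226) = 0.797221
  f'(1.903226) = 11.866805
  x_2 = 1.903226 - 0.797221/11.866805 = 1.836045
Iteration 3:
  f(1.836045) = 0.025466
  f'(1.836045) = 11.113185
  x_3 = 1.836045 - 0.025466/11.113185 = 1.833754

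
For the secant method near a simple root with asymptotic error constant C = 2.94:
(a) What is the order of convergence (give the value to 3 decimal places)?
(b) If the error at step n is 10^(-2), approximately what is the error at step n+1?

(a) Secant method has superlinear convergence with order φ = (1+√5)/2 ≈ 1.618.
    This means |e_{n+1}| ≈ C|e_n|^1.618.

(b) With |e_n| = 10^(-2) and C = 2.94:
    |e_{n+1}| ≈ 2.94 × (10^(-2))^1.618 = 2.94 × 10^(-3.24)

(a) ≈ 1.618 (golden ratio); (b) |e_{n+1}| ≈ 1.707e-03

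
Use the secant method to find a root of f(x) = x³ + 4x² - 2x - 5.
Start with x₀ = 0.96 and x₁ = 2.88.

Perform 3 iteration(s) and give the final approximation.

f(x) = x³ + 4x² - 2x - 5
x₀ = 0.96, x₁ = 2.88

Secant formula: x_{n+1} = x_n - f(x_n)(x_n - x_{n-1})/(f(x_n) - f(x_{n-1}))

Iteration 1:
  f(0.960000) = -2.348864
  f(2.880000) = 46.305472
  x_2 = 2.880000 - 46.305472×(2.880000 - 0.960000)/(46.305472 - (-2.348864))
       = 1.052691
Iteration 2:
  f(2.880000) = 46.305472
  f(1.052691) = -1.506200
  x_3 = 1.052691 - (-1.506200)×(1.052691 - 2.880000)/(-1.506200 - 46.305472)
       = 1.110256
Iteration 3:
  f(1.052691) = -1.506200
  f(1.110256) = -0.921258
  x_4 = 1.110256 - (-0.921258)×(1.110256 - 1.052691)/(-0.921258 - (-1.506200))
       = 1.200919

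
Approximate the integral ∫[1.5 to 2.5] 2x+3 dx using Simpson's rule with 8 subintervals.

f(x) = 2x+3
a = 1.5, b = 2.5, n = 8
h = (b - a)/n = 0.125000

Simpson's rule: (h/3)[f(x₀) + 4f(x₁) + 2f(x₂) + ... + f(xₙ)]

x_0 = 1.5000, f(x_0) = 6.000000, coefficient = 1
x_1 = 1.6250, f(x_1) = 6.250000, coefficient = 4
x_2 = 1.7500, f(x_2) = 6.500000, coefficient = 2
x_3 = 1.8750, f(x_3) = 6.750000, coefficient = 4
x_4 = 2.0000, f(x_4) = 7.000000, coefficient = 2
x_5 = 2.1250, f(x_5) = 7.250000, coefficient = 4
x_6 = 2.2500, f(x_6) = 7.500000, coefficient = 2
x_7 = 2.3750, f(x_7) = 7.750000, coefficient = 4
x_8 = 2.5000, f(x_8) = 8.000000, coefficient = 1

I ≈ (0.125000/3) × 168.000000 = 7.000000
Exact value: 7.000000
Error: 0.000000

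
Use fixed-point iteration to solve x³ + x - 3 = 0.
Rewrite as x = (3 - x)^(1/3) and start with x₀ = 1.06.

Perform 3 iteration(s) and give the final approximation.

Equation: x³ + x - 3 = 0
Fixed-point form: x = (3 - x)^(1/3)
x₀ = 1.06

x_1 = g(1.060000) = 1.247194
x_2 = g(1.247194) = 1.205715
x_3 = g(1.205715) = 1.215152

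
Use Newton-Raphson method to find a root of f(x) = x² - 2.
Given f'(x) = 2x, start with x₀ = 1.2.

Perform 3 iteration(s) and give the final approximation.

f(x) = x² - 2
f'(x) = 2x
x₀ = 1.2

Newton-Raphson formula: x_{n+1} = x_n - f(x_n)/f'(x_n)

Iteration 1:
  f(1.200000) = -0.560000
  f'(1.200000) = 2.400000
  x_1 = 1.200000 - (-0.560000)/2.400000 = 1.433333
Iteration 2:
  f(1.433333) = 0.054444
  f'(1.433333) = 2.866667
  x_2 = 1.433333 - 0.054444/2.866667 = 1.414341
Iteration 3:
  f(1.414341) = 0.000361
  f'(1.414341) = 2.828682
  x_3 = 1.414341 - 0.000361/2.828682 = 1.414214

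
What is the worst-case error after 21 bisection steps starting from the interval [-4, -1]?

Bisection error bound: |error| ≤ (b-a)/2^n
|error| ≤ (-1 - (-4))/2^21 = 3/2^21
|error| ≤ 0.0000014305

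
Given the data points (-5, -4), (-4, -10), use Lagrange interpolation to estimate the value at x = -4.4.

Lagrange interpolation formula:
P(x) = Σ yᵢ × Lᵢ(x)
where Lᵢ(x) = Π_{j≠i} (x - xⱼ)/(xᵢ - xⱼ)

L_0(-4.4) = (-4.4 - (-4))/(-5 - (-4)) = 0.400000
L_1(-4.4) = (-4.4 - (-5))/(-4 - (-5)) = 0.600000

P(-4.4) = (-4)×L_0(-4.4) + (-10)×L_1(-4.4)
P(-4.4) = -7.600000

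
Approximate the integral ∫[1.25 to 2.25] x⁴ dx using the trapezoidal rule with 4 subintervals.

f(x) = x⁴
a = 1.25, b = 2.25, n = 4
h = (b - a)/n = 0.250000

Trapezoidal rule: (h/2)[f(x₀) + 2f(x₁) + 2f(x₂) + ... + f(xₙ)]

x_0 = 1.2500, f(x_0) = 2.441406, coefficient = 1
x_1 = 1.5000, f(x_1) = 5.062500, coefficient = 2
x_2 = 1.7500, f(x_2) = 9.378906, coefficient = 2
x_3 = 2.0000, f(x_3) = 16.000000, coefficient = 2
x_4 = 2.2500, f(x_4) = 25.628906, coefficient = 1

I ≈ (0.250000/2) × 88.953125 = 11.119141
Exact value: 10.922656
Error: 0.196484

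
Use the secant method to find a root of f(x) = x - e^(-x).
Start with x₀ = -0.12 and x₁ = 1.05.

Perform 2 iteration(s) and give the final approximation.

f(x) = x - e^(-x)
x₀ = -0.12, x₁ = 1.05

Secant formula: x_{n+1} = x_n - f(x_n)(x_n - x_{n-1})/(f(x_n) - f(x_{n-1}))

Iteration 1:
  f(-0.120000) = -1.247497
  f(1.050000) = 0.700062
  x_2 = 1.050000 - 0.700062×(1.050000 - (-0.120000))/(0.700062 - (-1.247497))
       = 0.629436
Iteration 2:
  f(1.050000) = 0.700062
  f(0.629436) = 0.096544
  x_3 = 0.629436 - 0.096544×(0.629436 - 1.050000)/(0.096544 - 0.700062)
       = 0.562159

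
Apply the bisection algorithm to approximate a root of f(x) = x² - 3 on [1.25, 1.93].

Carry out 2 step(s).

f(x) = x² - 3
Initial interval: [1.25, 1.93]

Iteration 1:
  c_1 = (1.250000 + 1.930000)/2 = 1.590000
  f(c_1) = f(1.590000) = -0.471900
  f(a) × f(c) ≥ 0, new interval: [1.590000, 1.930000]
Iteration 2:
  c_2 = (1.590000 + 1.930000)/2 = 1.760000
  f(c_2) = f(1.760000) = 0.097600
  f(a) × f(c) < 0, new interval: [1.590000, 1.760000]

After 2 iteration(s), the approximation is c_2 = 1.760000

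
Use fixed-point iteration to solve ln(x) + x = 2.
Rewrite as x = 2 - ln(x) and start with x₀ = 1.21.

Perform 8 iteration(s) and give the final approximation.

Equation: ln(x) + x = 2
Fixed-point form: x = 2 - ln(x)
x₀ = 1.21

x_1 = g(1.210000) = 1.809380
x_2 = g(1.809380) = 1.407016
x_3 = g(1.407016) = 1.658529
x_4 = g(1.658529) = 1.494069
x_5 = g(1.494069) = 1.598497
x_6 = g(1.598497) = 1.530936
x_7 = g(1.530936) = 1.574120
x_8 = g(1.574120) = 1.546303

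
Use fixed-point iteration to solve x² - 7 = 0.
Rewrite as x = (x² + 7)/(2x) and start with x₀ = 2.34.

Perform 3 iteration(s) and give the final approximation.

Equation: x² - 7 = 0
Fixed-point form: x = (x² + 7)/(2x)
x₀ = 2.34

x_1 = g(2.340000) = 2.665726
x_2 = g(2.665726) = 2.645826
x_3 = g(2.645826) = 2.645751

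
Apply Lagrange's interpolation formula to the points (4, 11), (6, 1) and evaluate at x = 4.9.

Lagrange interpolation formula:
P(x) = Σ yᵢ × Lᵢ(x)
where Lᵢ(x) = Π_{j≠i} (x - xⱼ)/(xᵢ - xⱼ)

L_0(4.9) = (4.9 - 6)/(4 - 6) = 0.550000
L_1(4.9) = (4.9 - 4)/(6 - 4) = 0.450000

P(4.9) = 11×L_0(4.9) + 1×L_1(4.9)
P(4.9) = 6.500000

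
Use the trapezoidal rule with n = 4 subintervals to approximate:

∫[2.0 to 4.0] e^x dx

f(x) = e^x
a = 2.0, b = 4.0, n = 4
h = (b - a)/n = 0.500000

Trapezoidal rule: (h/2)[f(x₀) + 2f(x₁) + 2f(x₂) + ... + f(xₙ)]

x_0 = 2.0000, f(x_0) = 7.389056, coefficient = 1
x_1 = 2.5000, f(x_1) = 12.182494, coefficient = 2
x_2 = 3.0000, f(x_2) = 20.085537, coefficient = 2
x_3 = 3.5000, f(x_3) = 33.115452, coefficient = 2
x_4 = 4.0000, f(x_4) = 54.598150, coefficient = 1

I ≈ (0.500000/2) × 192.754172 = 48.188543
Exact value: 47.209094
Error: 0.979449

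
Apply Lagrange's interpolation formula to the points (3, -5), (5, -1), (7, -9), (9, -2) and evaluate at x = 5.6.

Lagrange interpolation formula:
P(x) = Σ yᵢ × Lᵢ(x)
where Lᵢ(x) = Π_{j≠i} (x - xⱼ)/(xᵢ - xⱼ)

L_0(5.6) = (5.6 - 5)/(3 - 5) × (5.6 - 7)/(3 - 7) × (5.6 - 9)/(3 - 9) = -0.059500
L_1(5.6) = (5.6 - 3)/(5 - 3) × (5.6 - 7)/(5 - 7) × (5.6 - 9)/(5 - 9) = 0.773500
L_2(5.6) = (5.6 - 3)/(7 - 3) × (5.6 - 5)/(7 - 5) × (5.6 - 9)/(7 - 9) = 0.331500
L_3(5.6) = (5.6 - 3)/(9 - 3) × (5.6 - 5)/(9 - 5) × (5.6 - 7)/(9 - 7) = -0.045500

P(5.6) = (-5)×L_0(5.6) + (-1)×L_1(5.6) + (-9)×L_2(5.6) + (-2)×L_3(5.6)
P(5.6) = -3.368500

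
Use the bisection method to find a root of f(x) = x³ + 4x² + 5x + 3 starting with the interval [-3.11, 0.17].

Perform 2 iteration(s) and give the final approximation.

f(x) = x³ + 4x² + 5x + 3
Initial interval: [-3.11, 0.17]

Iteration 1:
  c_1 = (-3.110000 + 0.170000)/2 = -1.470000
  f(c_1) = f(-1.470000) = 1.117077
  f(a) × f(c) < 0, new interval: [-3.110000, -1.470000]
Iteration 2:
  c_2 = (-3.110000 + (-1.470000))/2 = -2.290000
  f(c_2) = f(-2.290000) = 0.517411
  f(a) × f(c) < 0, new interval: [-3.110000, -2.290000]

After 2 iteration(s), the approximation is c_2 = -2.290000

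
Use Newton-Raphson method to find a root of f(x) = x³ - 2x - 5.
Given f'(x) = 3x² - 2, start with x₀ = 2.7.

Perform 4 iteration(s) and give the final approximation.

f(x) = x³ - 2x - 5
f'(x) = 3x² - 2
x₀ = 2.7

Newton-Raphson formula: x_{n+1} = x_n - f(x_n)/f'(x_n)

Iteration 1:
  f(2.700000) = 9.283000
  f'(2.700000) = 19.870000
  x_1 = 2.700000 - 9.283000/19.870000 = 2.232813
Iteration 2:
  f(2.232813) = 1.665964
  f'(2.232813) = 12.956366
  x_2 = 2.232813 - 1.665964/12.956366 = 2.104231
Iteration 3:
  f(2.104231) = 0.108623
  f'(2.104231) = 11.283360
  x_3 = 2.104231 - 0.108623/11.283360 = 2.094604
Iteration 4:
  f(2.094604) = 0.000584
  f'(2.094604) = 11.162095
  x_4 = 2.094604 - 0.000584/11.162095 = 2.094551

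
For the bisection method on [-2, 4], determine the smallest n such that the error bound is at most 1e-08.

We need (b-a)/2^n ≤ 1e-08
(4 - (-2))/2^n ≤ 1e-08
6/2^n ≤ 1e-08
2^n ≥ 600000000
n ≥ log₂(600000000) = 29.16
n ≥ 30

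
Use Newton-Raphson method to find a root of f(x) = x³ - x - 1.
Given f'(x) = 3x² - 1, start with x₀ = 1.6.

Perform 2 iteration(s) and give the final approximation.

f(x) = x³ - x - 1
f'(x) = 3x² - 1
x₀ = 1.6

Newton-Raphson formula: x_{n+1} = x_n - f(x_n)/f'(x_n)

Iteration 1:
  f(1.600000) = 1.496000
  f'(1.600000) = 6.680000
  x_1 = 1.600000 - 1.496000/6.680000 = 1.376048
Iteration 2:
  f(1.376048) = 0.229510
  f'(1.376048) = 4.680524
  x_2 = 1.376048 - 0.229510/4.680524 = 1.327013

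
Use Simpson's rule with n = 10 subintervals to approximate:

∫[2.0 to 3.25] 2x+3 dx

f(x) = 2x+3
a = 2.0, b = 3.25, n = 10
h = (b - a)/n = 0.125000

Simpson's rule: (h/3)[f(x₀) + 4f(x₁) + 2f(x₂) + ... + f(xₙ)]

x_0 = 2.0000, f(x_0) = 7.000000, coefficient = 1
x_1 = 2.1250, f(x_1) = 7.250000, coefficient = 4
x_2 = 2.2500, f(x_2) = 7.500000, coefficient = 2
x_3 = 2.3750, f(x_3) = 7.750000, coefficient = 4
x_4 = 2.5000, f(x_4) = 8.000000, coefficient = 2
x_5 = 2.6250, f(x_5) = 8.250000, coefficient = 4
x_6 = 2.7500, f(x_6) = 8.500000, coefficient = 2
x_7 = 2.8750, f(x_7) = 8.750000, coefficient = 4
x_8 = 3.0000, f(x_8) = 9.000000, coefficient = 2
x_9 = 3.1250, f(x_9) = 9.250000, coefficient = 4
x_10 = 3.2500, f(x_10) = 9.500000, coefficient = 1

I ≈ (0.125000/3) × 247.500000 = 10.312500
Exact value: 10.312500
Error: 0.000000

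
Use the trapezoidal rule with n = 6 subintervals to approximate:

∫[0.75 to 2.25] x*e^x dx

f(x) = x*e^x
a = 0.75, b = 2.25, n = 6
h = (b - a)/n = 0.250000

Trapezoidal rule: (h/2)[f(x₀) + 2f(x₁) + 2f(x₂) + ... + f(xₙ)]

x_0 = 0.7500, f(x_0) = 1.587750, coefficient = 1
x_1 = 1.0000, f(x_1) = 2.718282, coefficient = 2
x_2 = 1.2500, f(x_2) = 4.362929, coefficient = 2
x_3 = 1.5000, f(x_3) = 6.722534, coefficient = 2
x_4 = 1.7500, f(x_4) = 10.070555, coefficient = 2
x_5 = 2.0000, f(x_5) = 14.778112, coefficient = 2
x_6 = 2.2500, f(x_6) = 21.347406, coefficient = 1

I ≈ (0.250000/2) × 100.239978 = 12.529997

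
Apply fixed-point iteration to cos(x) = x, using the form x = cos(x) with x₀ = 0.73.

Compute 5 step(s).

Equation: cos(x) = x
Fixed-point form: x = cos(x)
x₀ = 0.73

x_1 = g(0.730000) = 0.745174
x_2 = g(0.745174) = 0.734970
x_3 = g(0.734970) = 0.741851
x_4 = g(0.741851) = 0.737219
x_5 = g(0.737219) = 0.740341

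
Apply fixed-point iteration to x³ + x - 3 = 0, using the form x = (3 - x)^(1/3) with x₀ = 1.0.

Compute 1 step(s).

Equation: x³ + x - 3 = 0
Fixed-point form: x = (3 - x)^(1/3)
x₀ = 1.0

x_1 = g(1.000000) = 1.259921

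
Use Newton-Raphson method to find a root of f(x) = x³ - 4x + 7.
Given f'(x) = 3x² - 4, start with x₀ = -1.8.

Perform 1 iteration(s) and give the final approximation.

f(x) = x³ - 4x + 7
f'(x) = 3x² - 4
x₀ = -1.8

Newton-Raphson formula: x_{n+1} = x_n - f(x_n)/f'(x_n)

Iteration 1:
  f(-1.800000) = 8.368000
  f'(-1.800000) = 5.720000
  x_1 = -1.800000 - 8.368000/5.720000 = -3.262937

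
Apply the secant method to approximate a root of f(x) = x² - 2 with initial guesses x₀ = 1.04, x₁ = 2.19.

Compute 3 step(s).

f(x) = x² - 2
x₀ = 1.04, x₁ = 2.19

Secant formula: x_{n+1} = x_n - f(x_n)(x_n - x_{n-1})/(f(x_n) - f(x_{n-1}))

Iteration 1:
  f(1.040000) = -0.918400
  f(2.190000) = 2.796100
  x_2 = 2.190000 - 2.796100×(2.190000 - 1.040000)/(2.796100 - (-0.918400))
       = 1.324334
Iteration 2:
  f(2.190000) = 2.796100
  f(1.324334) = -0.246138
  x_3 = 1.324334 - (-0.246138)×(1.324334 - 2.190000)/(-0.246138 - 2.796100)
       = 1.394373
Iteration 3:
  f(1.324334) = -0.246138
  f(1.394373) = -0.055724
  x_4 = 1.394373 - (-0.055724)×(1.394373 - 1.324334)/(-0.055724 - (-0.246138))
       = 1.414869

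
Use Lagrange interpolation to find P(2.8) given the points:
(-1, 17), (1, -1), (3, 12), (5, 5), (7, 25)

Lagrange interpolation formula:
P(x) = Σ yᵢ × Lᵢ(x)
where Lᵢ(x) = Π_{j≠i} (x - xⱼ)/(xᵢ - xⱼ)

L_0(2.8) = (2.8 - 1)/(-1 - 1) × (2.8 - 3)/(-1 - 3) × (2.8 - 5)/(-1 - 5) × (2.8 - 7)/(-1 - 7) = -0.008663
L_1(2.8) = (2.8 - (-1))/(1 - (-1)) × (2.8 - 3)/(1 - 3) × (2.8 - 5)/(1 - 5) × (2.8 - 7)/(1 - 7) = 0.073150
L_2(2.8) = (2.8 - (-1))/(3 - (-1)) × (2.8 - 1)/(3 - 1) × (2.8 - 5)/(3 - 5) × (2.8 - 7)/(3 - 7) = 0.987525
L_3(2.8) = (2.8 - (-1))/(5 - (-1)) × (2.8 - 1)/(5 - 1) × (2.8 - 3)/(5 - 3) × (2.8 - 7)/(5 - 7) = -0.059850
L_4(2.8) = (2.8 - (-1))/(7 - (-1)) × (2.8 - 1)/(7 - 1) × (2.8 - 3)/(7 - 3) × (2.8 - 5)/(7 - 5) = 0.007838

P(2.8) = 17×L_0(2.8) + (-1)×L_1(2.8) + 12×L_2(2.8) + 5×L_3(2.8) + 25×L_4(2.8)
P(2.8) = 11.526575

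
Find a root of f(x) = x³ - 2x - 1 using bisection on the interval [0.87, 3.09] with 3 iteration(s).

f(x) = x³ - 2x - 1
Initial interval: [0.87, 3.09]

Iteration 1:
  c_1 = (0.870000 + 3.090000)/2 = 1.980000
  f(c_1) = f(1.980000) = 2.802392
  f(a) × f(c) < 0, new interval: [0.870000, 1.980000]
Iteration 2:
  c_2 = (0.870000 + 1.980000)/2 = 1.425000
  f(c_2) = f(1.425000) = -0.956359
  f(a) × f(c) ≥ 0, new interval: [1.425000, 1.980000]
Iteration 3:
  c_3 = (1.425000 + 1.980000)/2 = 1.702500
  f(c_3) = f(1.702500) = 0.529707
  f(a) × f(c) < 0, new interval: [1.425000, 1.702500]

After 3 iteration(s), the approximation is c_3 = 1.702500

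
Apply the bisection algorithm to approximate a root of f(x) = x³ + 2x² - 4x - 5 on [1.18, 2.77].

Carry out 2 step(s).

f(x) = x³ + 2x² - 4x - 5
Initial interval: [1.18, 2.77]

Iteration 1:
  c_1 = (1.180000 + 2.770000)/2 = 1.975000
  f(c_1) = f(1.975000) = 2.604984
  f(a) × f(c) < 0, new interval: [1.180000, 1.975000]
Iteration 2:
  c_2 = (1.180000 + 1.975000)/2 = 1.577500
  f(c_2) = f(1.577500) = -2.407369
  f(a) × f(c) ≥ 0, new interval: [1.577500, 1.975000]

After 2 iteration(s), the approximation is c_2 = 1.577500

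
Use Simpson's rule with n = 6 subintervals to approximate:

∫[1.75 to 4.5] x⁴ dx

f(x) = x⁴
a = 1.75, b = 4.5, n = 6
h = (b - a)/n = 0.458333

Simpson's rule: (h/3)[f(x₀) + 4f(x₁) + 2f(x₂) + ... + f(xₙ)]

x_0 = 1.7500, f(x_0) = 9.378906, coefficient = 1
x_1 = 2.2083, f(x_1) = 23.782555, coefficient = 4
x_2 = 2.6667, f(x_2) = 50.567901, coefficient = 2
x_3 = 3.1250, f(x_3) = 95.367432, coefficient = 4
x_4 = 3.5833, f(x_4) = 164.872733, coefficient = 2
x_5 = 4.0417, f(x_5) = 266.834494, coefficient = 4
x_6 = 4.5000, f(x_6) = 410.062500, coefficient = 1

I ≈ (0.458333/3) × 2394.260598 = 365.789814
Exact value: 365.773633
Error: 0.016181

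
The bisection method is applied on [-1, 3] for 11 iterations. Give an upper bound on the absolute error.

Bisection error bound: |error| ≤ (b-a)/2^n
|error| ≤ (3 - (-1))/2^11 = 4/2^11
|error| ≤ 0.0019531250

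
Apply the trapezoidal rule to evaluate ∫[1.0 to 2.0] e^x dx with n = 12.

f(x) = e^x
a = 1.0, b = 2.0, n = 12
h = (b - a)/n = 0.083333

Trapezoidal rule: (h/2)[f(x₀) + 2f(x₁) + 2f(x₂) + ... + f(xₙ)]

x_0 = 1.0000, f(x_0) = 2.718282, coefficient = 1
x_1 = 1.0833, f(x_1) = 2.954512, coefficient = 2
x_2 = 1.1667, f(x_2) = 3.211271, coefficient = 2
x_3 = 1.2500, f(x_3) = 3.490343, coefficient = 2
x_4 = 1.3333, f(x_4) = 3.793668, coefficient = 2
x_5 = 1.4167, f(x_5) = 4.123353, coefficient = 2
x_6 = 1.5000, f(x_6) = 4.481689, coefficient = 2
x_7 = 1.5833, f(x_7) = 4.871166, coefficient = 2
x_8 = 1.6667, f(x_8) = 5.294490, coefficient = 2
x_9 = 1.7500, f(x_9) = 5.754603, coefficient = 2
x_10 = 1.8333, f(x_10) = 6.254701, coefficient = 2
x_11 = 1.9167, f(x_11) = 6.798260, coefficient = 2
x_12 = 2.0000, f(x_12) = 7.389056, coefficient = 1

I ≈ (0.083333/2) × 112.163447 = 4.673477
Exact value: 4.670774
Error: 0.002703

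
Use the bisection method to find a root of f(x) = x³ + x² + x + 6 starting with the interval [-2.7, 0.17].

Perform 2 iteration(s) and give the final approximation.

f(x) = x³ + x² + x + 6
Initial interval: [-2.7, 0.17]

Iteration 1:
  c_1 = (-2.700000 + 0.170000)/2 = -1.265000
  f(c_1) = f(-1.265000) = 4.310940
  f(a) × f(c) < 0, new interval: [-2.700000, -1.265000]
Iteration 2:
  c_2 = (-2.700000 + (-1.265000))/2 = -1.982500
  f(c_2) = f(-1.982500) = 0.155974
  f(a) × f(c) < 0, new interval: [-2.700000, -1.982500]

After 2 iteration(s), the approximation is c_2 = -1.982500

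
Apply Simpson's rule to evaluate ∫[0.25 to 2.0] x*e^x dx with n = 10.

f(x) = x*e^x
a = 0.25, b = 2.0, n = 10
h = (b - a)/n = 0.175000

Simpson's rule: (h/3)[f(x₀) + 4f(x₁) + 2f(x₂) + ... + f(xₙ)]

x_0 = 0.2500, f(x_0) = 0.321006, coefficient = 1
x_1 = 0.4250, f(x_1) = 0.650076, coefficient = 4
x_2 = 0.6000, f(x_2) = 1.093271, coefficient = 2
x_3 = 0.7750, f(x_3) = 1.682209, coefficient = 4
x_4 = 0.9500, f(x_4) = 2.456424, coefficient = 2
x_5 = 1.1250, f(x_5) = 3.465244, coefficient = 4
x_6 = 1.3000, f(x_6) = 4.770086, coefficient = 2
x_7 = 1.4750, f(x_7) = 6.447278, coefficient = 4
x_8 = 1.6500, f(x_8) = 8.591517, coefficient = 2
x_9 = 1.8250, f(x_9) = 11.320101, coefficient = 4
x_10 = 2.0000, f(x_10) = 14.778112, coefficient = 1

I ≈ (0.175000/3) × 143.181344 = 8.352245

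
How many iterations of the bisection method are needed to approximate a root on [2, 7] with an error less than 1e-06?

We need (b-a)/2^n ≤ 1e-06
(7 - 2)/2^n ≤ 1e-06
5/2^n ≤ 1e-06
2^n ≥ 5000000
n ≥ log₂(5000000) = 22.25
n ≥ 23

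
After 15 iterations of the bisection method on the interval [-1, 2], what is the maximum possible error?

Bisection error bound: |error| ≤ (b-a)/2^n
|error| ≤ (2 - (-1))/2^15 = 3/2^15
|error| ≤ 0.0000915527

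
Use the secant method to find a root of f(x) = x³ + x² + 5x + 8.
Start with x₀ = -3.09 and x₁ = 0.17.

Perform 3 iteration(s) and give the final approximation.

f(x) = x³ + x² + 5x + 8
x₀ = -3.09, x₁ = 0.17

Secant formula: x_{n+1} = x_n - f(x_n)(x_n - x_{n-1})/(f(x_n) - f(x_{n-1}))

Iteration 1:
  f(-3.090000) = -27.405529
  f(0.170000) = 8.883813
  x_2 = 0.170000 - 8.883813×(0.170000 - (-3.090000))/(8.883813 - (-27.405529))
       = -0.628064
Iteration 2:
  f(0.170000) = 8.883813
  f(-0.628064) = 5.006394
  x_3 = -0.628064 - 5.006394×(-0.628064 - 0.170000)/(5.006394 - 8.883813)
       = -1.658498
Iteration 3:
  f(-0.628064) = 5.006394
  f(-1.658498) = -2.103768
  x_4 = -1.658498 - (-2.103768)×(-1.658498 - (-0.628064))/(-2.103768 - 5.006394)
       = -1.353612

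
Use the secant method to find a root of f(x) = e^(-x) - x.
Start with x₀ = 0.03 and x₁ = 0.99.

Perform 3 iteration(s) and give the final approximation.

f(x) = e^(-x) - x
x₀ = 0.03, x₁ = 0.99

Secant formula: x_{n+1} = x_n - f(x_n)(x_n - x_{n-1})/(f(x_n) - f(x_{n-1}))

Iteration 1:
  f(0.030000) = 0.940446
  f(0.990000) = -0.618423
  x_2 = 0.990000 - (-0.618423)×(0.990000 - 0.030000)/(-0.618423 - 0.940446)
       = 0.609156
Iteration 2:
  f(0.990000) = -0.618423
  f(0.609156) = -0.065346
  x_3 = 0.609156 - (-0.065346)×(0.609156 - 0.990000)/(-0.065346 - (-0.618423))
       = 0.564159
Iteration 3:
  f(0.609156) = -0.065346
  f(0.564159) = 0.004679
  x_4 = 0.564159 - 0.004679×(0.564159 - 0.609156)/(0.004679 - (-0.065346))
       = 0.567166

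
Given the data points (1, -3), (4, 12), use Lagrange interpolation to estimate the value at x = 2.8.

Lagrange interpolation formula:
P(x) = Σ yᵢ × Lᵢ(x)
where Lᵢ(x) = Π_{j≠i} (x - xⱼ)/(xᵢ - xⱼ)

L_0(2.8) = (2.8 - 4)/(1 - 4) = 0.400000
L_1(2.8) = (2.8 - 1)/(4 - 1) = 0.600000

P(2.8) = (-3)×L_0(2.8) + 12×L_1(2.8)
P(2.8) = 6.000000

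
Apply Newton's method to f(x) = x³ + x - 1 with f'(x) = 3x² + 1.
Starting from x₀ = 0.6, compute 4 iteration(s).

f(x) = x³ + x - 1
f'(x) = 3x² + 1
x₀ = 0.6

Newton-Raphson formula: x_{n+1} = x_n - f(x_n)/f'(x_n)

Iteration 1:
  f(0.600000) = -0.184000
  f'(0.600000) = 2.080000
  x_1 = 0.600000 - (-0.184000)/2.080000 = 0.688462
Iteration 2:
  f(0.688462) = 0.014778
  f'(0.688462) = 2.421938
  x_2 = 0.688462 - 0.014778/2.421938 = 0.682360
Iteration 3:
  f(0.682360) = 0.000077
  f'(0.682360) = 2.396845
  x_3 = 0.682360 - 0.000077/2.396845 = 0.682328
Iteration 4:
  f(0.682328) = 0.000000
  f'(0.682328) = 2.396714
  x_4 = 0.682328 - 0.000000/2.396714 = 0.682328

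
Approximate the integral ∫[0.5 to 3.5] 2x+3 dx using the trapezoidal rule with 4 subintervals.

f(x) = 2x+3
a = 0.5, b = 3.5, n = 4
h = (b - a)/n = 0.750000

Trapezoidal rule: (h/2)[f(x₀) + 2f(x₁) + 2f(x₂) + ... + f(xₙ)]

x_0 = 0.5000, f(x_0) = 4.000000, coefficient = 1
x_1 = 1.2500, f(x_1) = 5.500000, coefficient = 2
x_2 = 2.0000, f(x_2) = 7.000000, coefficient = 2
x_3 = 2.7500, f(x_3) = 8.500000, coefficient = 2
x_4 = 3.5000, f(x_4) = 10.000000, coefficient = 1

I ≈ (0.750000/2) × 56.000000 = 21.000000
Exact value: 21.000000
Error: 0.000000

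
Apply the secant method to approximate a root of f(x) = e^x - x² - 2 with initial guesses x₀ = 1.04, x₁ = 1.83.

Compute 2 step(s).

f(x) = e^x - x² - 2
x₀ = 1.04, x₁ = 1.83

Secant formula: x_{n+1} = x_n - f(x_n)(x_n - x_{n-1})/(f(x_n) - f(x_{n-1}))

Iteration 1:
  f(1.040000) = -0.252383
  f(1.830000) = 0.884987
  x_2 = 1.830000 - 0.884987×(1.830000 - 1.040000)/(0.884987 - (-0.252383))
       = 1.215301
Iteration 2:
  f(1.830000) = 0.884987
  f(1.215301) = -0.105647
  x_3 = 1.215301 - (-0.105647)×(1.215301 - 1.830000)/(-0.105647 - 0.884987)
       = 1.280857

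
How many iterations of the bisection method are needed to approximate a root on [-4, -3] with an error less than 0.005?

We need (b-a)/2^n ≤ 0.005
(-3 - (-4))/2^n ≤ 0.005
1/2^n ≤ 0.005
2^n ≥ 200
n ≥ log₂(200) = 7.64
n ≥ 8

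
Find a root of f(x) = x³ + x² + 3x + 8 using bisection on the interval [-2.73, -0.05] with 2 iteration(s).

f(x) = x³ + x² + 3x + 8
Initial interval: [-2.73, -0.05]

Iteration 1:
  c_1 = (-2.730000 + (-0.050000))/2 = -1.390000
  f(c_1) = f(-1.390000) = 3.076481
  f(a) × f(c) < 0, new interval: [-2.730000, -1.390000]
Iteration 2:
  c_2 = (-2.730000 + (-1.390000))/2 = -2.060000
  f(c_2) = f(-2.060000) = -2.678216
  f(a) × f(c) ≥ 0, new interval: [-2.060000, -1.390000]

After 2 iteration(s), the approximation is c_2 = -2.060000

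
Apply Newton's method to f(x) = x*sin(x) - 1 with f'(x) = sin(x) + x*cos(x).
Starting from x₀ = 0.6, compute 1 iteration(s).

f(x) = x*sin(x) - 1
f'(x) = sin(x) + x*cos(x)
x₀ = 0.6

Newton-Raphson formula: x_{n+1} = x_n - f(x_n)/f'(x_n)

Iteration 1:
  f(0.600000) = -0.661215
  f'(0.600000) = 1.059844
  x_1 = 0.600000 - (-0.661215)/1.059844 = 1.223879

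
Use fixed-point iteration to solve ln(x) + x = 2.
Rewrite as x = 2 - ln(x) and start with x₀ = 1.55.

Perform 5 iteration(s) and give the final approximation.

Equation: ln(x) + x = 2
Fixed-point form: x = 2 - ln(x)
x₀ = 1.55

x_1 = g(1.550000) = 1.561745
x_2 = g(1.561745) = 1.554196
x_3 = g(1.554196) = 1.559042
x_4 = g(1.559042) = 1.555929
x_5 = g(1.555929) = 1.557927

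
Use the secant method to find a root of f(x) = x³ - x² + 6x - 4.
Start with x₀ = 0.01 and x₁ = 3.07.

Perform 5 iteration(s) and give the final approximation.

f(x) = x³ - x² + 6x - 4
x₀ = 0.01, x₁ = 3.07

Secant formula: x_{n+1} = x_n - f(x_n)(x_n - x_{n-1})/(f(x_n) - f(x_{n-1}))

Iteration 1:
  f(0.010000) = -3.940099
  f(3.070000) = 33.929543
  x_2 = 3.070000 - 33.929543×(3.070000 - 0.010000)/(33.929543 - (-3.940099))
       = 0.328374
Iteration 2:
  f(3.070000) = 33.929543
  f(0.328374) = -2.102178
  x_3 = 0.328374 - (-2.102178)×(0.328374 - 3.070000)/(-2.102178 - 33.929543)
       = 0.488327
Iteration 3:
  f(0.328374) = -2.102178
  f(0.488327) = -1.192053
  x_4 = 0.488327 - (-1.192053)×(0.488327 - 0.328374)/(-1.192053 - (-2.102178))
       = 0.697829
Iteration 4:
  f(0.488327) = -1.192053
  f(0.697829) = 0.039825
  x_5 = 0.697829 - 0.039825×(0.697829 - 0.488327)/(0.039825 - (-1.192053))
       = 0.691056
Iteration 5:
  f(0.697829) = 0.039825
  f(0.691056) = -0.001204
  x_6 = 0.691056 - (-0.001204)×(0.691056 - 0.697829)/(-0.001204 - 0.039825)
       = 0.691255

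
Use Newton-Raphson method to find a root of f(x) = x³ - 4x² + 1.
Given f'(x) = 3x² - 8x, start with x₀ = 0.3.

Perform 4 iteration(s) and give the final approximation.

f(x) = x³ - 4x² + 1
f'(x) = 3x² - 8x
x₀ = 0.3

Newton-Raphson formula: x_{n+1} = x_n - f(x_n)/f'(x_n)

Iteration 1:
  f(0.300000) = 0.667000
  f'(0.300000) = -2.130000
  x_1 = 0.300000 - 0.667000/(-2.130000) = 0.613146
Iteration 2:
  f(0.613146) = -0.273279
  f'(0.613146) = -3.777322
  x_2 = 0.613146 - (-0.273279)/(-3.777322) = 0.540798
Iteration 3:
  f(0.540798) = -0.011687
  f'(0.540798) = -3.448997
  x_3 = 0.540798 - (-0.011687)/(-3.448997) = 0.537410
Iteration 4:
  f(0.537410) = -0.000027
  f'(0.537410) = -3.432849
  x_4 = 0.537410 - (-0.000027)/(-3.432849) = 0.537402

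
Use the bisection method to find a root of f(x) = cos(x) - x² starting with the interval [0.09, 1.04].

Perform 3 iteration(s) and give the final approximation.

f(x) = cos(x) - x²
Initial interval: [0.09, 1.04]

Iteration 1:
  c_1 = (0.090000 + 1.040000)/2 = 0.565000
  f(c_1) = f(0.565000) = 0.525364
  f(a) × f(c) ≥ 0, new interval: [0.565000, 1.040000]
Iteration 2:
  c_2 = (0.565000 + 1.040000)/2 = 0.802500
  f(c_2) = f(0.802500) = 0.050905
  f(a) × f(c) ≥ 0, new interval: [0.802500, 1.040000]
Iteration 3:
  c_3 = (0.802500 + 1.040000)/2 = 0.921250
  f(c_3) = f(0.921250) = -0.243876
  f(a) × f(c) < 0, new interval: [0.802500, 0.921250]

After 3 iteration(s), the approximation is c_3 = 0.921250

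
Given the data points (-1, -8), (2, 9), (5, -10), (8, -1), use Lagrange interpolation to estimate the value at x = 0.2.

Lagrange interpolation formula:
P(x) = Σ yᵢ × Lᵢ(x)
where Lᵢ(x) = Π_{j≠i} (x - xⱼ)/(xᵢ - xⱼ)

L_0(0.2) = (0.2 - 2)/(-1 - 2) × (0.2 - 5)/(-1 - 5) × (0.2 - 8)/(-1 - 8) = 0.416000
L_1(0.2) = (0.2 - (-1))/(2 - (-1)) × (0.2 - 5)/(2 - 5) × (0.2 - 8)/(2 - 8) = 0.832000
L_2(0.2) = (0.2 - (-1))/(5 - (-1)) × (0.2 - 2)/(5 - 2) × (0.2 - 8)/(5 - 8) = -0.312000
L_3(0.2) = (0.2 - (-1))/(8 - (-1)) × (0.2 - 2)/(8 - 2) × (0.2 - 5)/(8 - 5) = 0.064000

P(0.2) = (-8)×L_0(0.2) + 9×L_1(0.2) + (-10)×L_2(0.2) + (-1)×L_3(0.2)
P(0.2) = 7.216000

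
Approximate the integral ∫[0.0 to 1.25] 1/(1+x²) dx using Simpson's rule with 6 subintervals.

f(x) = 1/(1+x²)
a = 0.0, b = 1.25, n = 6
h = (b - a)/n = 0.208333

Simpson's rule: (h/3)[f(x₀) + 4f(x₁) + 2f(x₂) + ... + f(xₙ)]

x_0 = 0.0000, f(x_0) = 1.000000, coefficient = 1
x_1 = 0.2083, f(x_1) = 0.958403, coefficient = 4
x_2 = 0.4167, f(x_2) = 0.852071, coefficient = 2
x_3 = 0.6250, f(x_3) = 0.719101, coefficient = 4
x_4 = 0.8333, f(x_4) = 0.590164, coefficient = 2
x_5 = 1.0417, f(x_5) = 0.479600, coefficient = 4
x_6 = 1.2500, f(x_6) = 0.390244, coefficient = 1

I ≈ (0.208333/3) × 12.903130 = 0.896051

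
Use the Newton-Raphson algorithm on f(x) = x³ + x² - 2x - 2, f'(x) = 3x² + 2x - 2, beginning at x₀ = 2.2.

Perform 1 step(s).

f(x) = x³ + x² - 2x - 2
f'(x) = 3x² + 2x - 2
x₀ = 2.2

Newton-Raphson formula: x_{n+1} = x_n - f(x_n)/f'(x_n)

Iteration 1:
  f(2.200000) = 9.088000
  f'(2.200000) = 16.920000
  x_1 = 2.200000 - 9.088000/16.920000 = 1.662884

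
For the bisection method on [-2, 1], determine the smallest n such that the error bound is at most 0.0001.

We need (b-a)/2^n ≤ 0.0001
(1 - (-2))/2^n ≤ 0.0001
3/2^n ≤ 0.0001
2^n ≥ 30000
n ≥ log₂(30000) = 14.87
n ≥ 15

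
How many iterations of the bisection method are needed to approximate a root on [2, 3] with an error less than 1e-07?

We need (b-a)/2^n ≤ 1e-07
(3 - 2)/2^n ≤ 1e-07
1/2^n ≤ 1e-07
2^n ≥ 10000000
n ≥ log₂(10000000) = 23.25
n ≥ 24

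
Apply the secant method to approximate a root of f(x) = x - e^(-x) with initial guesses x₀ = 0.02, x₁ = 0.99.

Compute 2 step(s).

f(x) = x - e^(-x)
x₀ = 0.02, x₁ = 0.99

Secant formula: x_{n+1} = x_n - f(x_n)(x_n - x_{n-1})/(f(x_n) - f(x_{n-1}))

Iteration 1:
  f(0.020000) = -0.960199
  f(0.990000) = 0.618423
  x_2 = 0.990000 - 0.618423×(0.990000 - 0.020000)/(0.618423 - (-0.960199))
       = 0.610004
Iteration 2:
  f(0.990000) = 0.618423
  f(0.610004) = 0.066655
  x_3 = 0.610004 - 0.066655×(0.610004 - 0.990000)/(0.066655 - 0.618423)
       = 0.564099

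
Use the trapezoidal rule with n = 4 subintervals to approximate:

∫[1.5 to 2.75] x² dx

f(x) = x²
a = 1.5, b = 2.75, n = 4
h = (b - a)/n = 0.312500

Trapezoidal rule: (h/2)[f(x₀) + 2f(x₁) + 2f(x₂) + ... + f(xₙ)]

x_0 = 1.5000, f(x_0) = 2.250000, coefficient = 1
x_1 = 1.8125, f(x_1) = 3.285156, coefficient = 2
x_2 = 2.1250, f(x_2) = 4.515625, coefficient = 2
x_3 = 2.4375, f(x_3) = 5.941406, coefficient = 2
x_4 = 2.7500, f(x_4) = 7.562500, coefficient = 1

I ≈ (0.312500/2) × 37.296875 = 5.827637
Exact value: 5.807292
Error: 0.020345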